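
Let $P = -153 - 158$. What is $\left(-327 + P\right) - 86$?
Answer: $-724$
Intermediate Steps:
$P = -311$ ($P = -153 - 158 = -311$)
$\left(-327 + P\right) - 86 = \left(-327 - 311\right) - 86 = -638 - 86 = -724$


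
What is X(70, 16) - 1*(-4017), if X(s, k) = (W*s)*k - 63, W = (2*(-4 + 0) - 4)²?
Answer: 165234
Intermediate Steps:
W = 144 (W = (2*(-4) - 4)² = (-8 - 4)² = (-12)² = 144)
X(s, k) = -63 + 144*k*s (X(s, k) = (144*s)*k - 63 = 144*k*s - 63 = -63 + 144*k*s)
X(70, 16) - 1*(-4017) = (-63 + 144*16*70) - 1*(-4017) = (-63 + 161280) + 4017 = 161217 + 4017 = 165234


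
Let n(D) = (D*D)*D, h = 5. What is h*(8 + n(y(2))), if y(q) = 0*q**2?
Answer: 40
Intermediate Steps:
y(q) = 0
n(D) = D**3 (n(D) = D**2*D = D**3)
h*(8 + n(y(2))) = 5*(8 + 0**3) = 5*(8 + 0) = 5*8 = 40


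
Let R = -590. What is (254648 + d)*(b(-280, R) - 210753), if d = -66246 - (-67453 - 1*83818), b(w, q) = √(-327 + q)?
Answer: -71587103769 + 339673*I*√917 ≈ -7.1587e+10 + 1.0286e+7*I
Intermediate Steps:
d = 85025 (d = -66246 - (-67453 - 83818) = -66246 - 1*(-151271) = -66246 + 151271 = 85025)
(254648 + d)*(b(-280, R) - 210753) = (254648 + 85025)*(√(-327 - 590) - 210753) = 339673*(√(-917) - 210753) = 339673*(I*√917 - 210753) = 339673*(-210753 + I*√917) = -71587103769 + 339673*I*√917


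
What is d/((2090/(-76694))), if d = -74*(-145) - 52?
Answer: -21551014/55 ≈ -3.9184e+5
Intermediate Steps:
d = 10678 (d = 10730 - 52 = 10678)
d/((2090/(-76694))) = 10678/((2090/(-76694))) = 10678/((2090*(-1/76694))) = 10678/(-1045/38347) = 10678*(-38347/1045) = -21551014/55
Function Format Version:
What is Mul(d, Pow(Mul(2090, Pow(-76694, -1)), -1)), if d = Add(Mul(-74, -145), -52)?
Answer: Rational(-21551014, 55) ≈ -3.9184e+5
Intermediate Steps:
d = 10678 (d = Add(10730, -52) = 10678)
Mul(d, Pow(Mul(2090, Pow(-76694, -1)), -1)) = Mul(10678, Pow(Mul(2090, Pow(-76694, -1)), -1)) = Mul(10678, Pow(Mul(2090, Rational(-1, 76694)), -1)) = Mul(10678, Pow(Rational(-1045, 38347), -1)) = Mul(10678, Rational(-38347, 1045)) = Rational(-21551014, 55)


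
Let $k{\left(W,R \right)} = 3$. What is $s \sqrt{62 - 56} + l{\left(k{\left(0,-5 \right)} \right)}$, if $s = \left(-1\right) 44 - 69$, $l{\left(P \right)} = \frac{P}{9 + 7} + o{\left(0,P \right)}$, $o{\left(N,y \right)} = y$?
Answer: $\frac{51}{16} - 113 \sqrt{6} \approx -273.6$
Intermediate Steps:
$l{\left(P \right)} = \frac{17 P}{16}$ ($l{\left(P \right)} = \frac{P}{9 + 7} + P = \frac{P}{16} + P = \frac{17 P}{16}$)
$s = -113$ ($s = -44 - 69 = -113$)
$s \sqrt{62 - 56} + l{\left(k{\left(0,-5 \right)} \right)} = - 113 \sqrt{62 - 56} + \frac{17}{16} \cdot 3 = - 113 \sqrt{6} + \frac{51}{16} = \frac{51}{16} - 113 \sqrt{6}$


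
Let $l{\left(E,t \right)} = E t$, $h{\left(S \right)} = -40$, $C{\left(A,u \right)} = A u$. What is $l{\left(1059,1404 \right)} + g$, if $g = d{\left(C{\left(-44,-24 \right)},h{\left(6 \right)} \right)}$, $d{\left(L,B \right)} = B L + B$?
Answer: $1444556$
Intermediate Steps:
$d{\left(L,B \right)} = B + B L$
$g = -42280$ ($g = - 40 \left(1 - -1056\right) = - 40 \left(1 + 1056\right) = \left(-40\right) 1057 = -42280$)
$l{\left(1059,1404 \right)} + g = 1059 \cdot 1404 - 42280 = 1486836 - 42280 = 1444556$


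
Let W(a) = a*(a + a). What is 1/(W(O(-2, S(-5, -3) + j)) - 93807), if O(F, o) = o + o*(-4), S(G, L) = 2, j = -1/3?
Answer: -1/93757 ≈ -1.0666e-5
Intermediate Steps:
j = -⅓ (j = -1*⅓ = -⅓ ≈ -0.33333)
O(F, o) = -3*o (O(F, o) = o - 4*o = -3*o)
W(a) = 2*a² (W(a) = a*(2*a) = 2*a²)
1/(W(O(-2, S(-5, -3) + j)) - 93807) = 1/(2*(-3*(2 - ⅓))² - 93807) = 1/(2*(-3*5/3)² - 93807) = 1/(2*(-5)² - 93807) = 1/(2*25 - 93807) = 1/(50 - 93807) = 1/(-93757) = -1/93757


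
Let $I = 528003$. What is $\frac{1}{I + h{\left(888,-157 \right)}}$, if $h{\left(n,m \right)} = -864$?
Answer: $\frac{1}{527139} \approx 1.897 \cdot 10^{-6}$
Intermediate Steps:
$\frac{1}{I + h{\left(888,-157 \right)}} = \frac{1}{528003 - 864} = \frac{1}{527139}$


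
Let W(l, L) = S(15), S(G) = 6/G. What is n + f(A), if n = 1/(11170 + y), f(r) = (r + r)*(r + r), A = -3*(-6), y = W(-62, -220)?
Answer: 72384197/55852 ≈ 1296.0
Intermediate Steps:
W(l, L) = ⅖ (W(l, L) = 6/15 = 6*(1/15) = ⅖)
y = ⅖ ≈ 0.40000
A = 18
f(r) = 4*r² (f(r) = (2*r)*(2*r) = 4*r²)
n = 5/55852 (n = 1/(11170 + ⅖) = 1/(55852/5) = 5/55852 ≈ 8.9522e-5)
n + f(A) = 5/55852 + 4*18² = 5/55852 + 4*324 = 5/55852 + 1296 = 72384197/55852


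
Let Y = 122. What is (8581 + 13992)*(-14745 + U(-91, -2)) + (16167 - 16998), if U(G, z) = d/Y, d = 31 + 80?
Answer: -40603939749/122 ≈ -3.3282e+8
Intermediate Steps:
d = 111
U(G, z) = 111/122
(8581 + 13992)*(-14745 + U(-91, -2)) + (16167 - 16998) = (8581 + 13992)*(-14745 + 111/122) + (16167 - 16998) = 22573*(-1798779/122) - 831 = -40603838367/122 - 831 = -40603939749/122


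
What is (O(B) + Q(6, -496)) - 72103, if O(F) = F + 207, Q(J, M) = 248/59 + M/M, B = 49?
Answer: -4238666/59 ≈ -71842.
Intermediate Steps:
Q(J, M) = 307/59 (Q(J, M) = 248*(1/59) + 1 = 248/59 + 1 = 307/59)
O(F) = 207 + F
(O(B) + Q(6, -496)) - 72103 = ((207 + 49) + 307/59) - 72103 = (256 + 307/59) - 72103 = 15411/59 - 72103 = -4238666/59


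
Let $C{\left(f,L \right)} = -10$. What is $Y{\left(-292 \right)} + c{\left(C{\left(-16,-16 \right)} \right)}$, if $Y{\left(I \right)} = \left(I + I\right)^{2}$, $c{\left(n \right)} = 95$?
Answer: $341151$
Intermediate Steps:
$Y{\left(I \right)} = 4 I^{2}$ ($Y{\left(I \right)} = \left(2 I\right)^{2} = 4 I^{2}$)
$Y{\left(-292 \right)} + c{\left(C{\left(-16,-16 \right)} \right)} = 4 \left(-292\right)^{2} + 95 = 4 \cdot 85264 + 95 = 341056 + 95 = 341151$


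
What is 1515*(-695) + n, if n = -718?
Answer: -1053643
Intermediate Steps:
1515*(-695) + n = 1515*(-695) - 718 = -1052925 - 718 = -1053643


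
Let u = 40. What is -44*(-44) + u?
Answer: 1976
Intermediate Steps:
-44*(-44) + u = -44*(-44) + 40 = 1936 + 40 = 1976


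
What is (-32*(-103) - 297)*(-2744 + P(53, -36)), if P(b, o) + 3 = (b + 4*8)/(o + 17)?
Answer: -156781722/19 ≈ -8.2517e+6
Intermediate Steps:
P(b, o) = -3 + (32 + b)/(17 + o) (P(b, o) = -3 + (b + 4*8)/(o + 17) = -3 + (b + 32)/(17 + o) = -3 + (32 + b)/(17 + o))
(-32*(-103) - 297)*(-2744 + P(53, -36)) = (-32*(-103) - 297)*(-2744 + (-19 + 53 - 3*(-36))/(17 - 36)) = (3296 - 297)*(-2744 + (-19 + 53 + 108)/(-19)) = 2999*(-2744 - 1/19*142) = 2999*(-2744 - 142/19) = 2999*(-52278/19) = -156781722/19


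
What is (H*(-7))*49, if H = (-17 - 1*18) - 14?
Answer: 16807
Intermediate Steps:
H = -49 (H = (-17 - 18) - 14 = -35 - 14 = -49)
(H*(-7))*49 = -49*(-7)*49 = 343*49 = 16807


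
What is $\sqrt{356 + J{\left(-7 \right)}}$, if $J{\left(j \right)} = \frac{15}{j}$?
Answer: $\frac{\sqrt{17339}}{7} \approx 18.811$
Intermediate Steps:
$\sqrt{356 + J{\left(-7 \right)}} = \sqrt{356 + \frac{15}{-7}} = \sqrt{356 + 15 \left(- \frac{1}{7}\right)} = \sqrt{356 - \frac{15}{7}} = \sqrt{\frac{2477}{7}} = \frac{\sqrt{17339}}{7}$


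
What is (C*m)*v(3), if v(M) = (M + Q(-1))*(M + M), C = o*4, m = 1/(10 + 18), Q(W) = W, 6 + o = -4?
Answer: -120/7 ≈ -17.143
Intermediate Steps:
o = -10 (o = -6 - 4 = -10)
m = 1/28 ≈ 0.035714
C = -40 (C = -10*4 = -40)
v(M) = 2*M*(-1 + M) (v(M) = (M - 1)*(M + M) = (-1 + M)*(2*M) = 2*M*(-1 + M))
(C*m)*v(3) = (-40*1/28)*(2*3*(-1 + 3)) = -20*3*2/7 = -10/7*12 = -120/7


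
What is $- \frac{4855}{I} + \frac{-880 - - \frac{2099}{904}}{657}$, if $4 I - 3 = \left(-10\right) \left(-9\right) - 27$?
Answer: $- \frac{1931074591}{6533208} \approx -295.58$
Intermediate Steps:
$I = \frac{33}{2}$ ($I = \frac{3}{4} + \frac{\left(-10\right) \left(-9\right) - 27}{4} = \frac{3}{4} + \frac{90 - 27}{4} = \frac{3}{4} + \frac{1}{4} \cdot 63 = \frac{3}{4} + \frac{63}{4} = \frac{33}{2} \approx 16.5$)
$- \frac{4855}{I} + \frac{-880 - - \frac{2099}{904}}{657} = - \frac{4855}{\frac{33}{2}} + \frac{-880 - - \frac{2099}{904}}{657} = \left(-4855\right) \frac{2}{33} + \left(-880 - \left(-2099\right) \frac{1}{904}\right) \frac{1}{657} = - \frac{9710}{33} + \left(-880 - - \frac{2099}{904}\right) \frac{1}{657} = - \frac{9710}{33} + \left(-880 + \frac{2099}{904}\right) \frac{1}{657} = - \frac{9710}{33} - \frac{793421}{593928} = - \frac{1931074591}{6533208}$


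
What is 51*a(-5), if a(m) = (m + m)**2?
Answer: 5100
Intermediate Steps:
a(m) = 4*m**2 (a(m) = (2*m)**2 = 4*m**2)
51*a(-5) = 51*(4*(-5)**2) = 51*(4*25) = 51*100 = 5100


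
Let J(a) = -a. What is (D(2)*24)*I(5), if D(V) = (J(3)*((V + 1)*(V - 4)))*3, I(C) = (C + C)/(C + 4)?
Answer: 1440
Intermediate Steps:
I(C) = 2*C/(4 + C) (I(C) = (2*C)/(4 + C) = 2*C/(4 + C))
D(V) = -9*(1 + V)*(-4 + V) (D(V) = ((-1*3)*((V + 1)*(V - 4)))*3 = -3*(1 + V)*(-4 + V)*3 = -9*(1 + V)*(-4 + V))
(D(2)*24)*I(5) = ((36 - 9*2**2 + 27*2)*24)*(2*5/(4 + 5)) = ((36 - 9*4 + 54)*24)*(2*5/9) = ((36 - 36 + 54)*24)*(2*5*(1/9)) = (54*24)*(10/9) = 1296*(10/9) = 1440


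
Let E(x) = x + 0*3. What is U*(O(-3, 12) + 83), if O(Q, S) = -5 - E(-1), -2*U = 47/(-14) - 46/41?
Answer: 203109/1148 ≈ 176.92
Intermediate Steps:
U = 2571/1148 (U = -(47/(-14) - 46/41)/2 = -(47*(-1/14) - 46*1/41)/2 = -(-47/14 - 46/41)/2 = -½*(-2571/574) = 2571/1148 ≈ 2.2395)
E(x) = x (E(x) = x + 0 = x)
O(Q, S) = -4 (O(Q, S) = -5 - 1*(-1) = -5 + 1 = -4)
U*(O(-3, 12) + 83) = 2571*(-4 + 83)/1148 = (2571/1148)*79 = 203109/1148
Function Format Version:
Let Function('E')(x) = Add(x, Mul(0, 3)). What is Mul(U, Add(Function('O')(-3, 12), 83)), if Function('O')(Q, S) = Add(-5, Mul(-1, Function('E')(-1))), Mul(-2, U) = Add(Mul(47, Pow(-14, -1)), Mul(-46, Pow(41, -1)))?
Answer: Rational(203109, 1148) ≈ 176.92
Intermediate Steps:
U = Rational(2571, 1148) (U = Mul(Rational(-1, 2), Add(Mul(47, Pow(-14, -1)), Mul(-46, Pow(41, -1)))) = Mul(Rational(-1, 2), Add(Mul(47, Rational(-1, 14)), Mul(-46, Rational(1, 41)))) = Mul(Rational(-1, 2), Add(Rational(-47, 14), Rational(-46, 41))) = Mul(Rational(-1, 2), Rational(-2571, 574)) = Rational(2571, 1148) ≈ 2.2395)
Function('E')(x) = x (Function('E')(x) = Add(x, 0) = x)
Function('O')(Q, S) = -4 (Function('O')(Q, S) = Add(-5, Mul(-1, -1)) = Add(-5, 1) = -4)
Mul(U, Add(Function('O')(-3, 12), 83)) = Mul(Rational(2571, 1148), Add(-4, 83)) = Mul(Rational(2571, 1148), 79) = Rational(203109, 1148)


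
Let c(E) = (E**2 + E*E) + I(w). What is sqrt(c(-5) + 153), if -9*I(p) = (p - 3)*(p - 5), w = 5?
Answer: sqrt(203) ≈ 14.248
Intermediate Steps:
I(p) = -(-5 + p)*(-3 + p)/9 (I(p) = -(p - 3)*(p - 5)/9 = -(-3 + p)*(-5 + p)/9 = -(-5 + p)*(-3 + p)/9)
c(E) = 2*E**2 (c(E) = (E**2 + E*E) + (-5/3 - 1/9*5**2 + (8/9)*5) = (E**2 + E**2) + (-5/3 - 1/9*25 + 40/9) = 2*E**2 + (-5/3 - 25/9 + 40/9) = 2*E**2 + 0 = 2*E**2)
sqrt(c(-5) + 153) = sqrt(2*(-5)**2 + 153) = sqrt(2*25 + 153) = sqrt(50 + 153) = sqrt(203)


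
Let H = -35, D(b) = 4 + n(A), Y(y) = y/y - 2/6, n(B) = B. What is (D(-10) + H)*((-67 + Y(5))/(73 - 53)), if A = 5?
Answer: 2587/30 ≈ 86.233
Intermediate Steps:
Y(y) = ⅔ (Y(y) = 1 - 2*⅙ = 1 - ⅓ = ⅔)
D(b) = 9 (D(b) = 4 + 5 = 9)
(D(-10) + H)*((-67 + Y(5))/(73 - 53)) = (9 - 35)*((-67 + ⅔)/(73 - 53)) = -(-5174)/(3*20) = -26*(-199/60) = 2587/30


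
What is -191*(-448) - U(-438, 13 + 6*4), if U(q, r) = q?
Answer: 86006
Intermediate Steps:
-191*(-448) - U(-438, 13 + 6*4) = -191*(-448) - 1*(-438) = 85568 + 438 = 86006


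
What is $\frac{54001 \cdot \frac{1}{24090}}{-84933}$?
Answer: $- \frac{54001}{2046035970} \approx -2.6393 \cdot 10^{-5}$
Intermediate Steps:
$\frac{54001 \cdot \frac{1}{24090}}{-84933} = 54001 \cdot \frac{1}{24090} \left(- \frac{1}{84933}\right) = \frac{54001}{24090} \left(- \frac{1}{84933}\right) = - \frac{54001}{2046035970}$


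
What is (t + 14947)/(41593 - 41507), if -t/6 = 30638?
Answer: -168881/86 ≈ -1963.7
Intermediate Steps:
t = -183828 (t = -6*30638 = -183828)
(t + 14947)/(41593 - 41507) = (-183828 + 14947)/(41593 - 41507) = -168881/86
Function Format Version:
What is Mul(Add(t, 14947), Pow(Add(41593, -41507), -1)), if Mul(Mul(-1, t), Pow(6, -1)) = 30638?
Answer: Rational(-168881, 86) ≈ -1963.7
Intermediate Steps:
t = -183828 (t = Mul(-6, 30638) = -183828)
Mul(Add(t, 14947), Pow(Add(41593, -41507), -1)) = Mul(Add(-183828, 14947), Pow(Add(41593, -41507), -1)) = Mul(-168881, Pow(86, -1)) = Mul(-168881, Rational(1, 86)) = Rational(-168881, 86)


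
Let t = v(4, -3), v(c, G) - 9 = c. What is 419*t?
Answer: 5447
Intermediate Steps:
v(c, G) = 9 + c
t = 13 (t = 9 + 4 = 13)
419*t = 419*13 = 5447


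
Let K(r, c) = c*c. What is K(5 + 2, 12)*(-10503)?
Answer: -1512432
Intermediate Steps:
K(r, c) = c²
K(5 + 2, 12)*(-10503) = 12²*(-10503) = 144*(-10503) = -1512432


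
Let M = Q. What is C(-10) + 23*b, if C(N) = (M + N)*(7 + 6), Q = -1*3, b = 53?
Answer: 1050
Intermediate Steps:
Q = -3
M = -3
C(N) = -39 + 13*N (C(N) = (-3 + N)*(7 + 6) = (-3 + N)*13 = -39 + 13*N)
C(-10) + 23*b = (-39 + 13*(-10)) + 23*53 = (-39 - 130) + 1219 = -169 + 1219 = 1050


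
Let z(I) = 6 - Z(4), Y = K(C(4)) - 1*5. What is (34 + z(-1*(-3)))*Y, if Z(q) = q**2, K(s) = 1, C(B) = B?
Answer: -96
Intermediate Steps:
Y = -4 (Y = 1 - 1*5 = 1 - 5 = -4)
z(I) = -10 (z(I) = 6 - 1*4**2 = 6 - 1*16 = 6 - 16 = -10)
(34 + z(-1*(-3)))*Y = (34 - 10)*(-4) = 24*(-4) = -96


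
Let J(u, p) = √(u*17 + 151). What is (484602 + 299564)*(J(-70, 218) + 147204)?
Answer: 115432371864 + 784166*I*√1039 ≈ 1.1543e+11 + 2.5276e+7*I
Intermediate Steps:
J(u, p) = √(151 + 17*u) (J(u, p) = √(17*u + 151) = √(151 + 17*u))
(484602 + 299564)*(J(-70, 218) + 147204) = (484602 + 299564)*(√(151 + 17*(-70)) + 147204) = 784166*(√(151 - 1190) + 147204) = 784166*(√(-1039) + 147204) = 784166*(I*√1039 + 147204) = 784166*(147204 + I*√1039) = 115432371864 + 784166*I*√1039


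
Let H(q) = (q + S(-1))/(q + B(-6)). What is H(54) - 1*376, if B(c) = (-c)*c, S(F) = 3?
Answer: -2237/6 ≈ -372.83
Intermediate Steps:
B(c) = -c²
H(q) = (3 + q)/(-36 + q) (H(q) = (q + 3)/(q - 1*(-6)²) = (3 + q)/(q - 1*36) = (3 + q)/(q - 36) = (3 + q)/(-36 + q))
H(54) - 1*376 = (3 + 54)/(-36 + 54) - 1*376 = 57/18 - 376 = (1/18)*57 - 376 = 19/6 - 376 = -2237/6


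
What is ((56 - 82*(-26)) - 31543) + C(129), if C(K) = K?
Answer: -29226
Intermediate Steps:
((56 - 82*(-26)) - 31543) + C(129) = ((56 - 82*(-26)) - 31543) + 129 = ((56 + 2132) - 31543) + 129 = (2188 - 31543) + 129 = -29355 + 129 = -29226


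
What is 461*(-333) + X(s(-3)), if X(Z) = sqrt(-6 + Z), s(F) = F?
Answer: -153513 + 3*I ≈ -1.5351e+5 + 3.0*I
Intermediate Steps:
461*(-333) + X(s(-3)) = 461*(-333) + sqrt(-6 - 3) = -153513 + sqrt(-9) = -153513 + 3*I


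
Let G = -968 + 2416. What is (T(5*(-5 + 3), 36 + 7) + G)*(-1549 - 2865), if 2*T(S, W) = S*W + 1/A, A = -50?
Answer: -272120893/50 ≈ -5.4424e+6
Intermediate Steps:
G = 1448
T(S, W) = -1/100 + S*W/2 (T(S, W) = (S*W + 1/(-50))/2 = (S*W - 1/50)/2 = (-1/50 + S*W)/2 = -1/100 + S*W/2)
(T(5*(-5 + 3), 36 + 7) + G)*(-1549 - 2865) = ((-1/100 + (5*(-5 + 3))*(36 + 7)/2) + 1448)*(-1549 - 2865) = ((-1/100 + (½)*(5*(-2))*43) + 1448)*(-4414) = ((-1/100 + (½)*(-10)*43) + 1448)*(-4414) = ((-1/100 - 215) + 1448)*(-4414) = (-21501/100 + 1448)*(-4414) = (123299/100)*(-4414) = -272120893/50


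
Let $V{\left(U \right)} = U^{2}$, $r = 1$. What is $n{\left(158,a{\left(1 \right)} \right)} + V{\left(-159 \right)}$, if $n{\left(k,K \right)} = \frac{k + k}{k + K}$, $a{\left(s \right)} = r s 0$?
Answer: $25283$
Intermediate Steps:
$a{\left(s \right)} = 0$ ($a{\left(s \right)} = 1 s 0 = s 0 = 0$)
$n{\left(k,K \right)} = \frac{2 k}{K + k}$
$n{\left(158,a{\left(1 \right)} \right)} + V{\left(-159 \right)} = 2 \cdot 158 \frac{1}{0 + 158} + \left(-159\right)^{2} = 2 \cdot 158 \cdot \frac{1}{158} + 25281 = 2 + 25281 = 25283$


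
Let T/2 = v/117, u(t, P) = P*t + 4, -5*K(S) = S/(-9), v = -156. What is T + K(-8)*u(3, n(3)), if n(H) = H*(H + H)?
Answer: -584/45 ≈ -12.978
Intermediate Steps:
K(S) = S/45 (K(S) = -S/(5*(-9)) = -S*(-1)/(5*9) = -(-1)*S/45 = S/45)
n(H) = 2*H**2 (n(H) = H*(2*H) = 2*H**2)
u(t, P) = 4 + P*t
T = -8/3 (T = 2*(-156/117) = 2*(-156*1/117) = 2*(-4/3) = -8/3 ≈ -2.6667)
T + K(-8)*u(3, n(3)) = -8/3 + ((1/45)*(-8))*(4 + (2*3**2)*3) = -8/3 - 8*(4 + (2*9)*3)/45 = -8/3 - 8*(4 + 18*3)/45 = -8/3 - 8*(4 + 54)/45 = -8/3 - 8/45*58 = -8/3 - 464/45 = -584/45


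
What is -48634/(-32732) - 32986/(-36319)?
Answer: 1423017999/594396754 ≈ 2.3941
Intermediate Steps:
-48634/(-32732) - 32986/(-36319) = -48634*(-1/32732) - 32986*(-1/36319) = 24317/16366 + 32986/36319 = 1423017999/594396754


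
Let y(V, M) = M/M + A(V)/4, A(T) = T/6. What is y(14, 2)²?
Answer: 361/144 ≈ 2.5069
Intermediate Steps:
A(T) = T/6 (A(T) = T*(⅙) = T/6)
y(V, M) = 1 + V/24 (y(V, M) = M/M + (V/6)/4 = 1 + (V/6)*(¼) = 1 + V/24)
y(14, 2)² = (1 + (1/24)*14)² = (1 + 7/12)² = (19/12)² = 361/144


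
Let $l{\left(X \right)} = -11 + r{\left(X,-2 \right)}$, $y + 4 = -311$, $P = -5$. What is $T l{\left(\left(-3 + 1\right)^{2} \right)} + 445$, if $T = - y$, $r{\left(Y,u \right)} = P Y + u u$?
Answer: $-8060$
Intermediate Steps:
$y = -315$ ($y = -4 - 311 = -315$)
$r{\left(Y,u \right)} = u^{2} - 5 Y$ ($r{\left(Y,u \right)} = - 5 Y + u u = - 5 Y + u^{2} = u^{2} - 5 Y$)
$l{\left(X \right)} = -7 - 5 X$ ($l{\left(X \right)} = -11 - \left(-4 + 5 X\right) = -7 - 5 X$)
$T = 315$ ($T = \left(-1\right) \left(-315\right) = 315$)
$T l{\left(\left(-3 + 1\right)^{2} \right)} + 445 = 315 \left(-7 - 5 \left(-3 + 1\right)^{2}\right) + 445 = 315 \left(-7 - 5 \left(-2\right)^{2}\right) + 445 = 315 \left(-7 - 20\right) + 445 = 315 \left(-27\right) + 445 = -8505 + 445 = -8060$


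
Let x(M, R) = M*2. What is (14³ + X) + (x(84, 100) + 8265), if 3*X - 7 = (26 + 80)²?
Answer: 44774/3 ≈ 14925.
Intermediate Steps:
x(M, R) = 2*M
X = 11243/3 (X = 7/3 + (26 + 80)²/3 = 7/3 + (⅓)*106² = 7/3 + (⅓)*11236 = 7/3 + 11236/3 = 11243/3 ≈ 3747.7)
(14³ + X) + (x(84, 100) + 8265) = (14³ + 11243/3) + (2*84 + 8265) = (2744 + 11243/3) + (168 + 8265) = 19475/3 + 8433 = 44774/3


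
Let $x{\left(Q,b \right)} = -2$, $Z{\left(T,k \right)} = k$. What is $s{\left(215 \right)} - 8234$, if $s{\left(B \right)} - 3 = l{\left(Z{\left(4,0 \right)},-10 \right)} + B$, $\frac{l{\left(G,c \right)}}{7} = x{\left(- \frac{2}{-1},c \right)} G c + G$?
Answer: $-8016$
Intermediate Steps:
$l{\left(G,c \right)} = 7 G - 14 G c$ ($l{\left(G,c \right)} = 7 \left(- 2 G c + G\right) = 7 \left(G - 2 G c\right) = 7 G - 14 G c$)
$s{\left(B \right)} = 3 + B$ ($s{\left(B \right)} = 3 + \left(7 \cdot 0 \left(1 - -20\right) + B\right) = 3 + \left(7 \cdot 0 \left(1 + 20\right) + B\right) = 3 + \left(7 \cdot 0 \cdot 21 + B\right) = 3 + \left(0 + B\right) = 3 + B$)
$s{\left(215 \right)} - 8234 = \left(3 + 215\right) - 8234 = 218 - 8234 = -8016$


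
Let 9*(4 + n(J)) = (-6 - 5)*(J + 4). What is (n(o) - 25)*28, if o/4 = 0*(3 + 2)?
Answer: -8540/9 ≈ -948.89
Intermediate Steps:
o = 0 (o = 4*(0*(3 + 2)) = 4*(0*5) = 4*0 = 0)
n(J) = -80/9 - 11*J/9 (n(J) = -4 + ((-6 - 5)*(J + 4))/9 = -4 + (-11*(4 + J))/9 = -4 + (-44 - 11*J)/9 = -4 + (-44/9 - 11*J/9) = -80/9 - 11*J/9)
(n(o) - 25)*28 = ((-80/9 - 11/9*0) - 25)*28 = ((-80/9 + 0) - 25)*28 = (-80/9 - 25)*28 = -305/9*28 = -8540/9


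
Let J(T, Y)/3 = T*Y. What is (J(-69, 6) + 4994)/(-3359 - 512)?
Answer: -536/553 ≈ -0.96926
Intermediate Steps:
J(T, Y) = 3*T*Y (J(T, Y) = 3*(T*Y) = 3*T*Y)
(J(-69, 6) + 4994)/(-3359 - 512) = (3*(-69)*6 + 4994)/(-3359 - 512) = (-1242 + 4994)/(-3871) = 3752*(-1/3871) = -536/553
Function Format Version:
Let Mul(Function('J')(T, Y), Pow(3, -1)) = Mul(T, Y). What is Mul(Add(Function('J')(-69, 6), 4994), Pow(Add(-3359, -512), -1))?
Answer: Rational(-536, 553) ≈ -0.96926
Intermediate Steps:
Function('J')(T, Y) = Mul(3, T, Y) (Function('J')(T, Y) = Mul(3, Mul(T, Y)) = Mul(3, T, Y))
Mul(Add(Function('J')(-69, 6), 4994), Pow(Add(-3359, -512), -1)) = Mul(Add(Mul(3, -69, 6), 4994), Pow(Add(-3359, -512), -1)) = Mul(Add(-1242, 4994), Pow(-3871, -1)) = Mul(3752, Rational(-1, 3871)) = Rational(-536, 553)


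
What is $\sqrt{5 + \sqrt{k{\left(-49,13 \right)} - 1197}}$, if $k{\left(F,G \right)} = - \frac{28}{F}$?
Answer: $\frac{\sqrt{245 + 35 i \sqrt{2345}}}{7} \approx 4.4693 + 3.8697 i$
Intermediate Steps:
$\sqrt{5 + \sqrt{k{\left(-49,13 \right)} - 1197}} = \sqrt{5 + \sqrt{- \frac{28}{-49} - 1197}} = \sqrt{5 + \sqrt{\left(-28\right) \left(- \frac{1}{49}\right) - 1197}} = \sqrt{5 + \sqrt{\frac{4}{7} - 1197}} = \sqrt{5 + \sqrt{- \frac{8375}{7}}} = \sqrt{5 + \frac{5 i \sqrt{2345}}{7}}$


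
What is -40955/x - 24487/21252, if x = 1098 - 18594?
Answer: 36829259/30985416 ≈ 1.1886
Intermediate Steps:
x = -17496
-40955/x - 24487/21252 = -40955/(-17496) - 24487/21252 = -40955*(-1/17496) - 24487*1/21252 = 40955/17496 - 24487/21252 = 36829259/30985416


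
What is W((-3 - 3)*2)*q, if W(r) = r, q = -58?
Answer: 696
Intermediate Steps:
W((-3 - 3)*2)*q = ((-3 - 3)*2)*(-58) = -6*2*(-58) = -12*(-58) = 696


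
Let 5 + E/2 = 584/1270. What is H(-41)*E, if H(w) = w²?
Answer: -9692646/635 ≈ -15264.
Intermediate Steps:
E = -5766/635 (E = -10 + 2*(584/1270) = -10 + 2*(584*(1/1270)) = -10 + 2*(292/635) = -10 + 584/635 = -5766/635 ≈ -9.0803)
H(-41)*E = (-41)²*(-5766/635) = 1681*(-5766/635) = -9692646/635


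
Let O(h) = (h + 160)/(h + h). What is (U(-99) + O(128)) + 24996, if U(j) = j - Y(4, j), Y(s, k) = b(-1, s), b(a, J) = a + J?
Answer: 199161/8 ≈ 24895.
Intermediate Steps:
b(a, J) = J + a
Y(s, k) = -1 + s (Y(s, k) = s - 1 = -1 + s)
U(j) = -3 + j (U(j) = j - (-1 + 4) = j - 1*3 = j - 3 = -3 + j)
O(h) = (160 + h)/(2*h) (O(h) = (160 + h)/((2*h)) = (160 + h)*(1/(2*h)) = (160 + h)/(2*h))
(U(-99) + O(128)) + 24996 = ((-3 - 99) + (½)*(160 + 128)/128) + 24996 = (-102 + (½)*(1/128)*288) + 24996 = (-102 + 9/8) + 24996 = -807/8 + 24996 = 199161/8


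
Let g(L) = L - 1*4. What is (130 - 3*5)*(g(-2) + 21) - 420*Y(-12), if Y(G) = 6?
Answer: -795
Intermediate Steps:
g(L) = -4 + L (g(L) = L - 4 = -4 + L)
(130 - 3*5)*(g(-2) + 21) - 420*Y(-12) = (130 - 3*5)*((-4 - 2) + 21) - 420*6 = (130 - 15)*(-6 + 21) - 2520 = 115*15 - 2520 = 1725 - 2520 = -795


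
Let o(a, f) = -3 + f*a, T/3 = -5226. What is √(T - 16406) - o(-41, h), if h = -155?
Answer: -6352 + 2*I*√8021 ≈ -6352.0 + 179.12*I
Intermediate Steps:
T = -15678 (T = 3*(-5226) = -15678)
o(a, f) = -3 + a*f
√(T - 16406) - o(-41, h) = √(-15678 - 16406) - (-3 - 41*(-155)) = √(-32084) - (-3 + 6355) = 2*I*√8021 - 1*6352 = 2*I*√8021 - 6352 = -6352 + 2*I*√8021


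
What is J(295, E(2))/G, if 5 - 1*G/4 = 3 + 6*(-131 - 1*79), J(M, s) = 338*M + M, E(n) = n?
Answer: 100005/5048 ≈ 19.811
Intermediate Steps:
J(M, s) = 339*M
G = 5048 (G = 20 - 4*(3 + 6*(-131 - 1*79)) = 20 - 4*(3 + 6*(-131 - 79)) = 20 - 4*(3 + 6*(-210)) = 20 - 4*(3 - 1260) = 20 - 4*(-1257) = 20 + 5028 = 5048)
J(295, E(2))/G = (339*295)/5048 = 100005*(1/5048) = 100005/5048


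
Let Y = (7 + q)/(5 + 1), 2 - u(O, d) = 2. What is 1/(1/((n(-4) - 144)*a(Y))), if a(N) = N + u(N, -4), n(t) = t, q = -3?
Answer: -296/3 ≈ -98.667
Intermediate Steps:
u(O, d) = 0 (u(O, d) = 2 - 1*2 = 2 - 2 = 0)
Y = ⅔ (Y = (7 - 3)/(5 + 1) = 4/6 = 4*(⅙) = ⅔ ≈ 0.66667)
a(N) = N (a(N) = N + 0 = N)
1/(1/((n(-4) - 144)*a(Y))) = 1/(1/((-4 - 144)*(⅔))) = 1/(1/(-148*⅔)) = 1/(1/(-296/3)) = 1/(-3/296) = -296/3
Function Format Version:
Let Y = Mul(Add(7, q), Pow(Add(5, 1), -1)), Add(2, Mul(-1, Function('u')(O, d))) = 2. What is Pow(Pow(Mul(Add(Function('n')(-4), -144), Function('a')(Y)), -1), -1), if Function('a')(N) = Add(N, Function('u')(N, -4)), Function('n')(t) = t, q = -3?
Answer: Rational(-296, 3) ≈ -98.667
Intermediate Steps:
Function('u')(O, d) = 0 (Function('u')(O, d) = Add(2, Mul(-1, 2)) = Add(2, -2) = 0)
Y = Rational(2, 3) (Y = Mul(Add(7, -3), Pow(Add(5, 1), -1)) = Mul(4, Pow(6, -1)) = Mul(4, Rational(1, 6)) = Rational(2, 3) ≈ 0.66667)
Function('a')(N) = N (Function('a')(N) = Add(N, 0) = N)
Pow(Pow(Mul(Add(Function('n')(-4), -144), Function('a')(Y)), -1), -1) = Pow(Pow(Mul(Add(-4, -144), Rational(2, 3)), -1), -1) = Pow(Pow(Mul(-148, Rational(2, 3)), -1), -1) = Pow(Pow(Rational(-296, 3), -1), -1) = Pow(Rational(-3, 296), -1) = Rational(-296, 3)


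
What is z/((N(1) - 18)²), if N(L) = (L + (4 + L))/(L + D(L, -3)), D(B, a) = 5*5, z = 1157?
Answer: 195533/53361 ≈ 3.6643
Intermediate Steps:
D(B, a) = 25
N(L) = (4 + 2*L)/(25 + L) (N(L) = (L + (4 + L))/(L + 25) = (4 + 2*L)/(25 + L))
z/((N(1) - 18)²) = 1157/((2*(2 + 1)/(25 + 1) - 18)²) = 1157/((2*3/26 - 18)²) = 1157/((2*(1/26)*3 - 18)²) = 1157/((3/13 - 18)²) = 1157/((-231/13)²) = 1157/(53361/169) = 1157*(169/53361) = 195533/53361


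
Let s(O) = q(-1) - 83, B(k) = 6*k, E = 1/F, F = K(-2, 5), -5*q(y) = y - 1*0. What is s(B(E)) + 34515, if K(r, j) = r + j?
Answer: 172161/5 ≈ 34432.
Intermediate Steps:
q(y) = -y/5 (q(y) = -(y - 1*0)/5 = -(y + 0)/5 = -y/5)
K(r, j) = j + r
F = 3 (F = 5 - 2 = 3)
E = ⅓ (E = 1/3 = ⅓ ≈ 0.33333)
s(O) = -414/5 (s(O) = -⅕*(-1) - 83 = ⅕ - 83 = -414/5)
s(B(E)) + 34515 = -414/5 + 34515 = 172161/5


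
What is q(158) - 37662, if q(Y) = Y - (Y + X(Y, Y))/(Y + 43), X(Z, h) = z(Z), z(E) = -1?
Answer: -7538461/201 ≈ -37505.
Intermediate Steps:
X(Z, h) = -1
q(Y) = Y - (-1 + Y)/(43 + Y) (q(Y) = Y - (Y - 1)/(Y + 43) = Y - (-1 + Y)/(43 + Y))
q(158) - 37662 = (1 + 158² + 42*158)/(43 + 158) - 37662 = (1 + 24964 + 6636)/201 - 37662 = (1/201)*31601 - 37662 = 31601/201 - 37662 = -7538461/201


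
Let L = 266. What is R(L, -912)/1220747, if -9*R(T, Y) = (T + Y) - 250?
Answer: 896/10986723 ≈ 8.1553e-5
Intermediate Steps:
R(T, Y) = 250/9 - T/9 - Y/9 (R(T, Y) = -((T + Y) - 250)/9 = -(-250 + T + Y)/9 = 250/9 - T/9 - Y/9)
R(L, -912)/1220747 = (250/9 - 1/9*266 - 1/9*(-912))/1220747 = (250/9 - 266/9 + 304/3)*(1/1220747) = (896/9)*(1/1220747) = 896/10986723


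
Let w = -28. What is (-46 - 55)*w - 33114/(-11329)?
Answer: 32071526/11329 ≈ 2830.9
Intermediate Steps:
(-46 - 55)*w - 33114/(-11329) = (-46 - 55)*(-28) - 33114/(-11329) = -101*(-28) - 33114*(-1)/11329 = 2828 - 1*(-33114/11329) = 2828 + 33114/11329 = 32071526/11329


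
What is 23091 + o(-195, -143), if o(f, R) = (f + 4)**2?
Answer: 59572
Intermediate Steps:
o(f, R) = (4 + f)**2
23091 + o(-195, -143) = 23091 + (4 - 195)**2 = 23091 + (-191)**2 = 23091 + 36481 = 59572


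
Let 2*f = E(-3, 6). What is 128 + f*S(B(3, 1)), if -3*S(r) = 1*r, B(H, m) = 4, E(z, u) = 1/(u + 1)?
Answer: 2686/21 ≈ 127.90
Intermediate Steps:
E(z, u) = 1/(1 + u)
f = 1/14 (f = 1/(2*(1 + 6)) = (½)/7 = (½)*(⅐) = 1/14 ≈ 0.071429)
S(r) = -r/3
128 + f*S(B(3, 1)) = 128 + (-⅓*4)/14 = 128 + (1/14)*(-4/3) = 128 - 2/21 = 2686/21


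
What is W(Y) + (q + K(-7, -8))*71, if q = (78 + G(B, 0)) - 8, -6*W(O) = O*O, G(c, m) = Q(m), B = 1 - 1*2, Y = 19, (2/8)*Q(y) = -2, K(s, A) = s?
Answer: 23069/6 ≈ 3844.8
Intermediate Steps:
Q(y) = -8 (Q(y) = 4*(-2) = -8)
B = -1 (B = 1 - 2 = -1)
G(c, m) = -8
W(O) = -O²/6 (W(O) = -O*O/6 = -O²/6)
q = 62 (q = (78 - 8) - 8 = 70 - 8 = 62)
W(Y) + (q + K(-7, -8))*71 = -⅙*19² + (62 - 7)*71 = -⅙*361 + 55*71 = -361/6 + 3905 = 23069/6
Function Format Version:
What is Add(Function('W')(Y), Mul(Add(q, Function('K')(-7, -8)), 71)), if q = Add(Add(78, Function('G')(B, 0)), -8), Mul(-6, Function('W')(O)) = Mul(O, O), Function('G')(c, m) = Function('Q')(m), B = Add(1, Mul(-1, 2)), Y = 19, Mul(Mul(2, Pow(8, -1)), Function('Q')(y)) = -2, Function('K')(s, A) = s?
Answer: Rational(23069, 6) ≈ 3844.8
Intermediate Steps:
Function('Q')(y) = -8 (Function('Q')(y) = Mul(4, -2) = -8)
B = -1 (B = Add(1, -2) = -1)
Function('G')(c, m) = -8
Function('W')(O) = Mul(Rational(-1, 6), Pow(O, 2)) (Function('W')(O) = Mul(Rational(-1, 6), Mul(O, O)) = Mul(Rational(-1, 6), Pow(O, 2)))
q = 62 (q = Add(Add(78, -8), -8) = Add(70, -8) = 62)
Add(Function('W')(Y), Mul(Add(q, Function('K')(-7, -8)), 71)) = Add(Mul(Rational(-1, 6), Pow(19, 2)), Mul(Add(62, -7), 71)) = Add(Mul(Rational(-1, 6), 361), Mul(55, 71)) = Add(Rational(-361, 6), 3905) = Rational(23069, 6)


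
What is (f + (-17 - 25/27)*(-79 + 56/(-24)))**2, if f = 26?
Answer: 14448520804/6561 ≈ 2.2022e+6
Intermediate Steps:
(f + (-17 - 25/27)*(-79 + 56/(-24)))**2 = (26 + (-17 - 25/27)*(-79 + 56/(-24)))**2 = (26 + (-17 - 25*1/27)*(-79 + 56*(-1/24)))**2 = (26 + (-17 - 25/27)*(-79 - 7/3))**2 = (26 - 484/27*(-244/3))**2 = (26 + 118096/81)**2 = (120202/81)**2 = 14448520804/6561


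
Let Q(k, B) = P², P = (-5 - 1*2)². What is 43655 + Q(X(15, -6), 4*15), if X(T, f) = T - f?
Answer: 46056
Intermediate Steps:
P = 49 (P = (-5 - 2)² = (-7)² = 49)
Q(k, B) = 2401 (Q(k, B) = 49² = 2401)
43655 + Q(X(15, -6), 4*15) = 43655 + 2401 = 46056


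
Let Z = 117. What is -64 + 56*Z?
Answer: 6488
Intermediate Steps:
-64 + 56*Z = -64 + 56*117 = -64 + 6552 = 6488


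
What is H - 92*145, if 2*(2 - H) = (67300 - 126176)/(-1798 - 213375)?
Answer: -2870006912/215173 ≈ -13338.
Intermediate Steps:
H = 400908/215173 (H = 2 - (67300 - 126176)/(2*(-1798 - 213375)) = 2 - (-29438)/(-215173) = 2 - (-29438)*(-1)/215173 = 2 - ½*58876/215173 = 2 - 29438/215173 = 400908/215173 ≈ 1.8632)
H - 92*145 = 400908/215173 - 92*145 = 400908/215173 - 13340 = -2870006912/215173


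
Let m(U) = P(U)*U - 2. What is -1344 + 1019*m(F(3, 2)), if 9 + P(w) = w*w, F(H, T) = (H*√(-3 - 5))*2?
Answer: -3382 - 3631716*I*√2 ≈ -3382.0 - 5.136e+6*I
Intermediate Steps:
F(H, T) = 4*I*H*√2 (F(H, T) = (H*√(-8))*2 = (H*(2*I*√2))*2 = (2*I*H*√2)*2 = 4*I*H*√2)
P(w) = -9 + w² (P(w) = -9 + w*w = -9 + w²)
m(U) = -2 + U*(-9 + U²) (m(U) = (-9 + U²)*U - 2 = U*(-9 + U²) - 2 = -2 + U*(-9 + U²))
-1344 + 1019*m(F(3, 2)) = -1344 + 1019*(-2 + (4*I*3*√2)*(-9 + (4*I*3*√2)²)) = -1344 + 1019*(-2 + (12*I*√2)*(-9 + (12*I*√2)²)) = -1344 + 1019*(-2 + (12*I*√2)*(-9 - 288)) = -1344 + 1019*(-2 + (12*I*√2)*(-297)) = -1344 + 1019*(-2 - 3564*I*√2) = -1344 + (-2038 - 3631716*I*√2) = -3382 - 3631716*I*√2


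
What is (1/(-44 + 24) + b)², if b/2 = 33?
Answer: 1739761/400 ≈ 4349.4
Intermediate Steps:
b = 66 (b = 2*33 = 66)
(1/(-44 + 24) + b)² = (1/(-44 + 24) + 66)² = (1/(-20) + 66)² = (-1/20 + 66)² = (1319/20)² = 1739761/400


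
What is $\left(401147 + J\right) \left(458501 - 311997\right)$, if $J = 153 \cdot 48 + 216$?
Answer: $59877210328$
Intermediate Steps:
$J = 7560$ ($J = 7344 + 216 = 7560$)
$\left(401147 + J\right) \left(458501 - 311997\right) = \left(401147 + 7560\right) \left(458501 - 311997\right) = 408707 \left(458501 - 311997\right) = 408707 \cdot 146504 = 59877210328$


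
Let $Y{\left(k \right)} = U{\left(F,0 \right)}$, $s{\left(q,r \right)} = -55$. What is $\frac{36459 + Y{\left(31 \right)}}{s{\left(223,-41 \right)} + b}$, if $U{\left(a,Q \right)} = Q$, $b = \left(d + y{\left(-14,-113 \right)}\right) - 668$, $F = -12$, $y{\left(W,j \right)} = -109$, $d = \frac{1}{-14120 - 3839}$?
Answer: $- \frac{654767181}{14941889} \approx -43.821$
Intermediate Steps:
$d = - \frac{1}{17959}$ ($d = \frac{1}{-17959} = - \frac{1}{17959} \approx -5.5682 \cdot 10^{-5}$)
$b = - \frac{13954144}{17959}$ ($b = \left(- \frac{1}{17959} - 109\right) - 668 = - \frac{1957532}{17959} - 668 = - \frac{13954144}{17959} \approx -777.0$)
$Y{\left(k \right)} = 0$
$\frac{36459 + Y{\left(31 \right)}}{s{\left(223,-41 \right)} + b} = \frac{36459 + 0}{-55 - \frac{13954144}{17959}} = \frac{36459}{- \frac{14941889}{17959}} = 36459 \left(- \frac{17959}{14941889}\right) = - \frac{654767181}{14941889}$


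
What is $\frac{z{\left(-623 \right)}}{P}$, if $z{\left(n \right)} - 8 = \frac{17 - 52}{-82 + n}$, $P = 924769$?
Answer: $\frac{1135}{130392429} \approx 8.7045 \cdot 10^{-6}$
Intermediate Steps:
$z{\left(n \right)} = 8 - \frac{35}{-82 + n}$ ($z{\left(n \right)} = 8 + \frac{17 - 52}{-82 + n} = 8 - \frac{35}{-82 + n}$)
$\frac{z{\left(-623 \right)}}{P} = \frac{\frac{1}{-82 - 623} \left(-691 + 8 \left(-623\right)\right)}{924769} = \frac{-691 - 4984}{-705} \cdot \frac{1}{924769} = \left(- \frac{1}{705}\right) \left(-5675\right) \frac{1}{924769} = \frac{1135}{141} \cdot \frac{1}{924769} = \frac{1135}{130392429}$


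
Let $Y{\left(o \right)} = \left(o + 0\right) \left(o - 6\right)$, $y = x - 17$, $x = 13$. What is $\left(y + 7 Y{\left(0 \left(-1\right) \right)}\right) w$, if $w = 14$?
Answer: $-56$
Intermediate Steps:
$y = -4$ ($y = 13 - 17 = -4$)
$Y{\left(o \right)} = o \left(-6 + o\right)$
$\left(y + 7 Y{\left(0 \left(-1\right) \right)}\right) w = \left(-4 + 7 \cdot 0 \left(-1\right) \left(-6 + 0 \left(-1\right)\right)\right) 14 = \left(-4 + 7 \cdot 0 \left(-6 + 0\right)\right) 14 = \left(-4 + 7 \cdot 0 \left(-6\right)\right) 14 = \left(-4 + 7 \cdot 0\right) 14 = \left(-4 + 0\right) 14 = \left(-4\right) 14 = -56$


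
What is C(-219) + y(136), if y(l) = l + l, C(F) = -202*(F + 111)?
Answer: 22088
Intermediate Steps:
C(F) = -22422 - 202*F (C(F) = -202*(111 + F) = -22422 - 202*F)
y(l) = 2*l
C(-219) + y(136) = (-22422 - 202*(-219)) + 2*136 = (-22422 + 44238) + 272 = 21816 + 272 = 22088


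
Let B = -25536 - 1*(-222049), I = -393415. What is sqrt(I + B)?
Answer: 3*I*sqrt(21878) ≈ 443.74*I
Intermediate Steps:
B = 196513 (B = -25536 + 222049 = 196513)
sqrt(I + B) = sqrt(-393415 + 196513) = sqrt(-196902) = 3*I*sqrt(21878)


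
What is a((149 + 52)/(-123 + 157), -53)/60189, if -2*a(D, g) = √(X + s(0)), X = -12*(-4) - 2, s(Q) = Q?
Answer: -√46/120378 ≈ -5.6342e-5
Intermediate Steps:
X = 46 (X = -2*(-24) - 2 = 48 - 2 = 46)
a(D, g) = -√46/2 (a(D, g) = -√(46 + 0)/2 = -√46/2)
a((149 + 52)/(-123 + 157), -53)/60189 = -√46/2/60189 = -√46/2*(1/60189) = -√46/120378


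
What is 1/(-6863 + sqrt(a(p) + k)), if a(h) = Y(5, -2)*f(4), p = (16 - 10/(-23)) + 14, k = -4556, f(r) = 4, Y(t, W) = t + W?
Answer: -6863/47105313 - 8*I*sqrt(71)/47105313 ≈ -0.00014569 - 1.431e-6*I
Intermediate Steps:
Y(t, W) = W + t
p = 700/23 (p = (16 - 10*(-1/23)) + 14 = (16 + 10/23) + 14 = 378/23 + 14 = 700/23 ≈ 30.435)
a(h) = 12 (a(h) = (-2 + 5)*4 = 3*4 = 12)
1/(-6863 + sqrt(a(p) + k)) = 1/(-6863 + sqrt(12 - 4556)) = 1/(-6863 + sqrt(-4544)) = 1/(-6863 + 8*I*sqrt(71))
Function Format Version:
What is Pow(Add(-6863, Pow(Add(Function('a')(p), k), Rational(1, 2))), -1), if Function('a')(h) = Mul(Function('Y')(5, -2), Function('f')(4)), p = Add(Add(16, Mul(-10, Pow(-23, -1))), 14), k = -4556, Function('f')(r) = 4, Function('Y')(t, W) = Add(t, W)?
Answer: Add(Rational(-6863, 47105313), Mul(Rational(-8, 47105313), I, Pow(71, Rational(1, 2)))) ≈ Add(-0.00014569, Mul(-1.4310e-6, I))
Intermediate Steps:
Function('Y')(t, W) = Add(W, t)
p = Rational(700, 23) (p = Add(Add(16, Mul(-10, Rational(-1, 23))), 14) = Add(Add(16, Rational(10, 23)), 14) = Add(Rational(378, 23), 14) = Rational(700, 23) ≈ 30.435)
Function('a')(h) = 12 (Function('a')(h) = Mul(Add(-2, 5), 4) = Mul(3, 4) = 12)
Pow(Add(-6863, Pow(Add(Function('a')(p), k), Rational(1, 2))), -1) = Pow(Add(-6863, Pow(Add(12, -4556), Rational(1, 2))), -1) = Pow(Add(-6863, Pow(-4544, Rational(1, 2))), -1) = Pow(Add(-6863, Mul(8, I, Pow(71, Rational(1, 2)))), -1)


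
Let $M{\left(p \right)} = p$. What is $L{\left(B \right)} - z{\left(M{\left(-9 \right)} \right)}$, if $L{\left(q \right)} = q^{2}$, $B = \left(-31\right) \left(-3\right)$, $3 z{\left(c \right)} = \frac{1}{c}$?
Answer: $\frac{233524}{27} \approx 8649.0$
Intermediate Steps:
$z{\left(c \right)} = \frac{1}{3 c}$
$B = 93$
$L{\left(B \right)} - z{\left(M{\left(-9 \right)} \right)} = 93^{2} - \frac{1}{3 \left(-9\right)} = 8649 - \frac{1}{3} \left(- \frac{1}{9}\right) = 8649 - - \frac{1}{27} = 8649 + \frac{1}{27} = \frac{233524}{27}$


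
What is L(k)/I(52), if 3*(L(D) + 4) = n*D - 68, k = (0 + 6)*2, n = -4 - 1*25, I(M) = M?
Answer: -107/39 ≈ -2.7436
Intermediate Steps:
n = -29 (n = -4 - 25 = -29)
k = 12 (k = 6*2 = 12)
L(D) = -80/3 - 29*D/3 (L(D) = -4 + (-29*D - 68)/3 = -4 + (-68 - 29*D)/3 = -4 + (-68/3 - 29*D/3) = -80/3 - 29*D/3)
L(k)/I(52) = (-80/3 - 29/3*12)/52 = (-80/3 - 116)*(1/52) = -428/3*1/52 = -107/39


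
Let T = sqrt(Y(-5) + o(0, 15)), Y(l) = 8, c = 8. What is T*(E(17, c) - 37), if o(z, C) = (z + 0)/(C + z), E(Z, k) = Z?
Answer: -40*sqrt(2) ≈ -56.569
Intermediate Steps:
o(z, C) = z/(C + z)
T = 2*sqrt(2) (T = sqrt(8 + 0/(15 + 0)) = sqrt(8 + 0/15) = sqrt(8 + 0*(1/15)) = sqrt(8 + 0) = sqrt(8) = 2*sqrt(2) ≈ 2.8284)
T*(E(17, c) - 37) = (2*sqrt(2))*(17 - 37) = (2*sqrt(2))*(-20) = -40*sqrt(2)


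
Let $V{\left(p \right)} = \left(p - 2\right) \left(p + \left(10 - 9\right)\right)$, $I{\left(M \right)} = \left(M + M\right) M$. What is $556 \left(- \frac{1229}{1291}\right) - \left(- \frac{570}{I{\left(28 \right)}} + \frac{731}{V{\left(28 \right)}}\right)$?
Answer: $- \frac{202199935169}{381578288} \approx -529.9$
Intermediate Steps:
$I{\left(M \right)} = 2 M^{2}$ ($I{\left(M \right)} = 2 M M = 2 M^{2}$)
$V{\left(p \right)} = \left(1 + p\right) \left(-2 + p\right)$ ($V{\left(p \right)} = \left(-2 + p\right) \left(p + \left(10 - 9\right)\right) = \left(-2 + p\right) \left(p + 1\right) = \left(-2 + p\right) \left(1 + p\right) = \left(1 + p\right) \left(-2 + p\right)$)
$556 \left(- \frac{1229}{1291}\right) - \left(- \frac{570}{I{\left(28 \right)}} + \frac{731}{V{\left(28 \right)}}\right) = 556 \left(- \frac{1229}{1291}\right) + \left(\frac{570}{2 \cdot 28^{2}} - \frac{731}{-2 + 28^{2} - 28}\right) = 556 \left(\left(-1229\right) \frac{1}{1291}\right) + \left(\frac{570}{2 \cdot 784} - \frac{731}{-2 + 784 - 28}\right) = 556 \left(- \frac{1229}{1291}\right) + \left(\frac{570}{1568} - \frac{731}{754}\right) = - \frac{683324}{1291} + \left(570 \cdot \frac{1}{1568} - \frac{731}{754}\right) = - \frac{683324}{1291} + \left(\frac{285}{784} - \frac{731}{754}\right) = - \frac{683324}{1291} - \frac{179107}{295568} = - \frac{202199935169}{381578288}$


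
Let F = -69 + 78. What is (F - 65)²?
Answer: 3136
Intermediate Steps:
F = 9
(F - 65)² = (9 - 65)² = (-56)² = 3136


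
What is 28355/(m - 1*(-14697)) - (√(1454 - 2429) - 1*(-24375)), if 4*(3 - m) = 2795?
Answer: -273001691/11201 - 5*I*√39 ≈ -24373.0 - 31.225*I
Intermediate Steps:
m = -2783/4 (m = 3 - ¼*2795 = 3 - 2795/4 = -2783/4 ≈ -695.75)
28355/(m - 1*(-14697)) - (√(1454 - 2429) - 1*(-24375)) = 28355/(-2783/4 - 1*(-14697)) - (√(1454 - 2429) - 1*(-24375)) = 28355/(-2783/4 + 14697) - (√(-975) + 24375) = 28355/(56005/4) - (5*I*√39 + 24375) = 28355*(4/56005) - (24375 + 5*I*√39) = 22684/11201 + (-24375 - 5*I*√39) = -273001691/11201 - 5*I*√39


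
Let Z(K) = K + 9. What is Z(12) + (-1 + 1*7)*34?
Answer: 225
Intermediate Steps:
Z(K) = 9 + K
Z(12) + (-1 + 1*7)*34 = (9 + 12) + (-1 + 1*7)*34 = 21 + (-1 + 7)*34 = 21 + 6*34 = 21 + 204 = 225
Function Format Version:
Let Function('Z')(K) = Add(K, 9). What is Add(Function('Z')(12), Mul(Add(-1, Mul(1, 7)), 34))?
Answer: 225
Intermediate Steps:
Function('Z')(K) = Add(9, K)
Add(Function('Z')(12), Mul(Add(-1, Mul(1, 7)), 34)) = Add(Add(9, 12), Mul(Add(-1, Mul(1, 7)), 34)) = Add(21, Mul(Add(-1, 7), 34)) = Add(21, Mul(6, 34)) = Add(21, 204) = 225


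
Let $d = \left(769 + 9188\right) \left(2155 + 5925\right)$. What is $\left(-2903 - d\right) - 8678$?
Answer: $-80464141$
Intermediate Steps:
$d = 80452560$ ($d = 9957 \cdot 8080 = 80452560$)
$\left(-2903 - d\right) - 8678 = \left(-2903 - 80452560\right) - 8678 = -80455463 - 8678 = -80464141$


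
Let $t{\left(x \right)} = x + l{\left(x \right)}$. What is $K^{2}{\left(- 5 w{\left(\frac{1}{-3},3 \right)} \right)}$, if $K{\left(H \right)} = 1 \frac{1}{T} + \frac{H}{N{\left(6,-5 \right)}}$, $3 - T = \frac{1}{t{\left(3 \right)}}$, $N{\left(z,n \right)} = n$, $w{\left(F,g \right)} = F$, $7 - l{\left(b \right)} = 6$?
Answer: $\frac{1}{1089} \approx 0.00091827$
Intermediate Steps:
$l{\left(b \right)} = 1$ ($l{\left(b \right)} = 7 - 6 = 1$)
$t{\left(x \right)} = 1 + x$ ($t{\left(x \right)} = x + 1 = 1 + x$)
$T = \frac{11}{4}$ ($T = 3 - \frac{1}{1 + 3} = 3 - \frac{1}{4} = \frac{11}{4} \approx 2.75$)
$K{\left(H \right)} = \frac{4}{11} - \frac{H}{5}$ ($K{\left(H \right)} = 1 \frac{1}{\frac{11}{4}} + \frac{H}{-5} = 1 \cdot \frac{4}{11} + H \left(- \frac{1}{5}\right) = \frac{4}{11} - \frac{H}{5}$)
$K^{2}{\left(- 5 w{\left(\frac{1}{-3},3 \right)} \right)} = \left(\frac{4}{11} - \frac{\left(-5\right) \frac{1}{-3}}{5}\right)^{2} = \left(\frac{4}{11} - \frac{\left(-5\right) \left(- \frac{1}{3}\right)}{5}\right)^{2} = \left(\frac{4}{11} - \frac{1}{3}\right)^{2} = \left(\frac{1}{33}\right)^{2} = \frac{1}{1089}$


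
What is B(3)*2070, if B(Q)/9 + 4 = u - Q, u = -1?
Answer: -149040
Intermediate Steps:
B(Q) = -45 - 9*Q (B(Q) = -36 + 9*(-1 - Q) = -36 + (-9 - 9*Q) = -45 - 9*Q)
B(3)*2070 = (-45 - 9*3)*2070 = (-45 - 27)*2070 = -72*2070 = -149040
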